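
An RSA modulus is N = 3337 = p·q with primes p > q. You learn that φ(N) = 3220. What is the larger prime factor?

φ(n) = (p−1)(q−1) = n − (p+q) + 1, so p + q = 3337 − 3220 + 1 = 118.
p and q are the roots of t² − 118t + 3337 = 0.
Discriminant: 118² − 4·3337 = 13924 − 13348 = 576; √576 = 24.
q = (118 − 24)/2 = 47, p = (118 + 24)/2 = 71.
Check: 47 · 71 = 3337.

71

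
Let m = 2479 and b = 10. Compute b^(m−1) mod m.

1000

10^1 ≡ 10 (mod 2479)
10^2 ≡ 10^2 = 100 ≡ 100 (mod 2479)
10^4 ≡ 100^2 = 10000 ≡ 84 (mod 2479)
10^8 ≡ 84^2 = 7056 ≡ 2098 (mod 2479)
10^16 ≡ 2098^2 = 4401604 ≡ 1379 (mod 2479)
10^32 ≡ 1379^2 = 1901641 ≡ 248 (mod 2479)
10^64 ≡ 248^2 = 61504 ≡ 2008 (mod 2479)
10^128 ≡ 2008^2 = 4032064 ≡ 1210 (mod 2479)
10^256 ≡ 1210^2 = 1464100 ≡ 1490 (mod 2479)
10^512 ≡ 1490^2 = 2220100 ≡ 1395 (mod 2479)
10^1024 ≡ 1395^2 = 1946025 ≡ 10 (mod 2479)
10^2048 ≡ 10^2 = 100 ≡ 100 (mod 2479)
2478 = 2048 + 256 + 128 + 32 + 8 + 4 + 2 in binary powers of 2.
So 10^2478 ≡ 100 · 1490 · 1210 · 248 · 2098 · 84 · 100 ≡ 1000 (mod 2479).
Since 1000 ≠ 1, base 10 is a Fermat witness: 2479 is composite.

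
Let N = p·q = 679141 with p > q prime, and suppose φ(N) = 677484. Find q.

739

φ(n) = (p−1)(q−1) = n − (p+q) + 1, so p + q = 679141 − 677484 + 1 = 1658.
p and q are the roots of t² − 1658t + 679141 = 0.
Discriminant: 1658² − 4·679141 = 2748964 − 2716564 = 32400; √32400 = 180.
q = (1658 − 180)/2 = 739, p = (1658 + 180)/2 = 919.
Check: 739 · 919 = 679141.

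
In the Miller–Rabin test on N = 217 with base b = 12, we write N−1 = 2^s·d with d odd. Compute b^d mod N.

217 − 1 = 216 = 2^3 · 27, so d = 27.
12^1 ≡ 12 (mod 217)
12^2 ≡ 12^2 = 144 ≡ 144 (mod 217)
12^4 ≡ 144^2 = 20736 ≡ 121 (mod 217)
12^8 ≡ 121^2 = 14641 ≡ 102 (mod 217)
12^16 ≡ 102^2 = 10404 ≡ 205 (mod 217)
27 = 16 + 8 + 2 + 1 in binary powers of 2.
So 12^27 ≡ 205 · 102 · 144 · 12 ≡ 27 (mod 217).
Squaring chain: 27 → 78 → 8; never reaches −1, so base 12 is a Miller–Rabin witness that 217 is composite.

27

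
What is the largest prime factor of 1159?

1159 = 19 · 61
61 is prime.
So 1159 = 19 · 61; the largest prime factor is 61.

61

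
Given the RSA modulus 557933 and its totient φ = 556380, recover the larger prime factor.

991

φ(n) = (p−1)(q−1) = n − (p+q) + 1, so p + q = 557933 − 556380 + 1 = 1554.
p and q are the roots of t² − 1554t + 557933 = 0.
Discriminant: 1554² − 4·557933 = 2414916 − 2231732 = 183184; √183184 = 428.
q = (1554 − 428)/2 = 563, p = (1554 + 428)/2 = 991.
Check: 563 · 991 = 557933.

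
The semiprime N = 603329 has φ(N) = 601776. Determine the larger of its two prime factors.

φ(n) = (p−1)(q−1) = n − (p+q) + 1, so p + q = 603329 − 601776 + 1 = 1554.
p and q are the roots of t² − 1554t + 603329 = 0.
Discriminant: 1554² − 4·603329 = 2414916 − 2413316 = 1600; √1600 = 40.
q = (1554 − 40)/2 = 757, p = (1554 + 40)/2 = 797.
Check: 757 · 797 = 603329.

797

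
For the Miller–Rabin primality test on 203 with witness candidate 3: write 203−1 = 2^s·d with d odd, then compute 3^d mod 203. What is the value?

89

203 − 1 = 202 = 2^1 · 101, so d = 101.
3^1 ≡ 3 (mod 203)
3^2 ≡ 3^2 = 9 ≡ 9 (mod 203)
3^4 ≡ 9^2 = 81 ≡ 81 (mod 203)
3^8 ≡ 81^2 = 6561 ≡ 65 (mod 203)
3^16 ≡ 65^2 = 4225 ≡ 165 (mod 203)
3^32 ≡ 165^2 = 27225 ≡ 23 (mod 203)
3^64 ≡ 23^2 = 529 ≡ 123 (mod 203)
101 = 64 + 32 + 4 + 1 in binary powers of 2.
So 3^101 ≡ 123 · 23 · 81 · 3 ≡ 89 (mod 203).
Squaring chain: 89; never reaches −1, so base 3 is a Miller–Rabin witness that 203 is composite.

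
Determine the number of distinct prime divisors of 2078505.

6

2078505 = 3^2 · 230945
230945 = 5 · 46189
46189 = 11 · 4199
4199 = 13 · 323
323 = 17 · 19
2078505 = 3^2 · 5 · 11 · 13 · 17 · 19, which has 6 distinct prime factors.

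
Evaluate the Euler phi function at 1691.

Factor: 1691 = 19 · 89.
φ(1691) = (19−1) · (89−1) = 18 · 88 = 1584.

1584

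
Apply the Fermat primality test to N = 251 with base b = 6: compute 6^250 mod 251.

1

6^1 ≡ 6 (mod 251)
6^2 ≡ 6^2 = 36 ≡ 36 (mod 251)
6^4 ≡ 36^2 = 1296 ≡ 41 (mod 251)
6^8 ≡ 41^2 = 1681 ≡ 175 (mod 251)
6^16 ≡ 175^2 = 30625 ≡ 3 (mod 251)
6^32 ≡ 3^2 = 9 ≡ 9 (mod 251)
6^64 ≡ 9^2 = 81 ≡ 81 (mod 251)
6^128 ≡ 81^2 = 6561 ≡ 35 (mod 251)
250 = 128 + 64 + 32 + 16 + 8 + 2 in binary powers of 2.
So 6^250 ≡ 35 · 81 · 9 · 3 · 175 · 36 ≡ 1 (mod 251).
Since the result is 1, base 6 gives no evidence that 251 is composite.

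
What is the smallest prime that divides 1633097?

43

1633097 is odd.
Digit sum 29, not divisible by 3.
Ends in 7: not divisible by 5.
7: 1633097 = 7·233299 + 4
11: 1633097 = 11·148463 + 4
13: 1633097 = 13·125622 + 11
17: 1633097 = 17·96064 + 9
19: 1633097 = 19·85952 + 9
23: 1633097 = 23·71004 + 5
29: 1633097 = 29·56313 + 20
31: 1633097 = 31·52680 + 17
37: 1633097 = 37·44137 + 28
41: 1633097 = 41·39831 + 26
43: 1633097 = 43·37979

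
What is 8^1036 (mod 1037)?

8^1 ≡ 8 (mod 1037)
8^2 ≡ 8^2 = 64 ≡ 64 (mod 1037)
8^4 ≡ 64^2 = 4096 ≡ 985 (mod 1037)
8^8 ≡ 985^2 = 970225 ≡ 630 (mod 1037)
8^16 ≡ 630^2 = 396900 ≡ 766 (mod 1037)
8^32 ≡ 766^2 = 586756 ≡ 851 (mod 1037)
8^64 ≡ 851^2 = 724201 ≡ 375 (mod 1037)
8^128 ≡ 375^2 = 140625 ≡ 630 (mod 1037)
8^256 ≡ 630^2 = 396900 ≡ 766 (mod 1037)
8^512 ≡ 766^2 = 586756 ≡ 851 (mod 1037)
8^1024 ≡ 851^2 = 724201 ≡ 375 (mod 1037)
1036 = 1024 + 8 + 4 in binary powers of 2.
So 8^1036 ≡ 375 · 630 · 985 ≡ 339 (mod 1037).
Since 339 ≠ 1, base 8 is a Fermat witness: 1037 is composite.

339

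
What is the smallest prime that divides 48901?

79

48901 is odd.
Digit sum 22, not divisible by 3.
Ends in 1: not divisible by 5.
7: 48901 = 7·6985 + 6
11: 48901 = 11·4445 + 6
13: 48901 = 13·3761 + 8
17: 48901 = 17·2876 + 9
19: 48901 = 19·2573 + 14
23: 48901 = 23·2126 + 3
29: 48901 = 29·1686 + 7
31: 48901 = 31·1577 + 14
37: 48901 = 37·1321 + 24
41: 48901 = 41·1192 + 29
43: 48901 = 43·1137 + 10
47: 48901 = 47·1040 + 21
53: 48901 = 53·922 + 35
59: 48901 = 59·828 + 49
61: 48901 = 61·801 + 40
67: 48901 = 67·729 + 58
71: 48901 = 71·688 + 53
73: 48901 = 73·669 + 64
79: 48901 = 79·619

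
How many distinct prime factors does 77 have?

77 = 7 · 11
77 = 7 · 11, which has 2 distinct prime factors.

2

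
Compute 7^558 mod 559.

7^1 ≡ 7 (mod 559)
7^2 ≡ 7^2 = 49 ≡ 49 (mod 559)
7^4 ≡ 49^2 = 2401 ≡ 165 (mod 559)
7^8 ≡ 165^2 = 27225 ≡ 393 (mod 559)
7^16 ≡ 393^2 = 154449 ≡ 165 (mod 559)
7^32 ≡ 165^2 = 27225 ≡ 393 (mod 559)
7^64 ≡ 393^2 = 154449 ≡ 165 (mod 559)
7^128 ≡ 165^2 = 27225 ≡ 393 (mod 559)
7^256 ≡ 393^2 = 154449 ≡ 165 (mod 559)
7^512 ≡ 165^2 = 27225 ≡ 393 (mod 559)
558 = 512 + 32 + 8 + 4 + 2 in binary powers of 2.
So 7^558 ≡ 393 · 393 · 393 · 165 · 49 ≡ 259 (mod 559).
Since 259 ≠ 1, base 7 is a Fermat witness: 559 is composite.

259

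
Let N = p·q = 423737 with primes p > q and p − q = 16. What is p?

Since p = q + 16, we have 423737 = q(q + 16), so q² + 16q − 423737 = 0.
Discriminant: 16² + 4·423737 = 256 + 1694948 = 1695204; √1695204 = 1302.
q = (−16 + 1302)/2 = 643, and p = q + 16 = 659.
Check: 643 · 659 = 423737.

659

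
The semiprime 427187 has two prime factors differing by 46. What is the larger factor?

Since p = q + 46, we have 427187 = q(q + 46), so q² + 46q − 427187 = 0.
Discriminant: 46² + 4·427187 = 2116 + 1708748 = 1710864; √1710864 = 1308.
q = (−46 + 1308)/2 = 631, and p = q + 46 = 677.
Check: 631 · 677 = 427187.

677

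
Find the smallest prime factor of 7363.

7363 is odd.
Digit sum 19, not divisible by 3.
Ends in 3: not divisible by 5.
7: 7363 = 7·1051 + 6
11: 7363 = 11·669 + 4
13: 7363 = 13·566 + 5
17: 7363 = 17·433 + 2
19: 7363 = 19·387 + 10
23: 7363 = 23·320 + 3
29: 7363 = 29·253 + 26
31: 7363 = 31·237 + 16
37: 7363 = 37·199

37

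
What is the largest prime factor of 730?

730 = 2 · 365
365 = 5 · 73
73 is prime.
So 730 = 2 · 5 · 73; the largest prime factor is 73.

73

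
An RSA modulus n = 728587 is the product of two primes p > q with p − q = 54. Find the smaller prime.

827

Since p = q + 54, we have 728587 = q(q + 54), so q² + 54q − 728587 = 0.
Discriminant: 54² + 4·728587 = 2916 + 2914348 = 2917264; √2917264 = 1708.
q = (−54 + 1708)/2 = 827, and p = q + 54 = 881.
Check: 827 · 881 = 728587.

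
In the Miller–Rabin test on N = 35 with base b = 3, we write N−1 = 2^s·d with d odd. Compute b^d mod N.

35 − 1 = 34 = 2^1 · 17, so d = 17.
3^1 ≡ 3 (mod 35)
3^2 ≡ 3^2 = 9 ≡ 9 (mod 35)
3^4 ≡ 9^2 = 81 ≡ 11 (mod 35)
3^8 ≡ 11^2 = 121 ≡ 16 (mod 35)
3^16 ≡ 16^2 = 256 ≡ 11 (mod 35)
17 = 16 + 1 in binary powers of 2.
So 3^17 ≡ 11 · 3 ≡ 33 (mod 35).
Squaring chain: 33; never reaches −1, so base 3 is a Miller–Rabin witness that 35 is composite.

33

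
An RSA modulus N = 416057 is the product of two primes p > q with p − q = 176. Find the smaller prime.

563

Since p = q + 176, we have 416057 = q(q + 176), so q² + 176q − 416057 = 0.
Discriminant: 176² + 4·416057 = 30976 + 1664228 = 1695204; √1695204 = 1302.
q = (−176 + 1302)/2 = 563, and p = q + 176 = 739.
Check: 563 · 739 = 416057.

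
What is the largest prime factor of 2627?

71

2627 = 37 · 71
71 is prime.
So 2627 = 37 · 71; the largest prime factor is 71.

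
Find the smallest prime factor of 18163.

18163 is odd.
Digit sum 19, not divisible by 3.
Ends in 3: not divisible by 5.
7: 18163 = 7·2594 + 5
11: 18163 = 11·1651 + 2
13: 18163 = 13·1397 + 2
17: 18163 = 17·1068 + 7
19: 18163 = 19·955 + 18
23: 18163 = 23·789 + 16
29: 18163 = 29·626 + 9
31: 18163 = 31·585 + 28
37: 18163 = 37·490 + 33
41: 18163 = 41·443

41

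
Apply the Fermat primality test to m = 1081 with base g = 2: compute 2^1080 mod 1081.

165

2^1 ≡ 2 (mod 1081)
2^2 ≡ 2^2 = 4 ≡ 4 (mod 1081)
2^4 ≡ 4^2 = 16 ≡ 16 (mod 1081)
2^8 ≡ 16^2 = 256 ≡ 256 (mod 1081)
2^16 ≡ 256^2 = 65536 ≡ 676 (mod 1081)
2^32 ≡ 676^2 = 456976 ≡ 794 (mod 1081)
2^64 ≡ 794^2 = 630436 ≡ 213 (mod 1081)
2^128 ≡ 213^2 = 45369 ≡ 1048 (mod 1081)
2^256 ≡ 1048^2 = 1098304 ≡ 8 (mod 1081)
2^512 ≡ 8^2 = 64 ≡ 64 (mod 1081)
2^1024 ≡ 64^2 = 4096 ≡ 853 (mod 1081)
1080 = 1024 + 32 + 16 + 8 in binary powers of 2.
So 2^1080 ≡ 853 · 794 · 676 · 256 ≡ 165 (mod 1081).
Since 165 ≠ 1, base 2 is a Fermat witness: 1081 is composite.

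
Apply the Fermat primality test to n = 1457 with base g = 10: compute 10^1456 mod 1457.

10^1 ≡ 10 (mod 1457)
10^2 ≡ 10^2 = 100 ≡ 100 (mod 1457)
10^4 ≡ 100^2 = 10000 ≡ 1258 (mod 1457)
10^8 ≡ 1258^2 = 1582564 ≡ 262 (mod 1457)
10^16 ≡ 262^2 = 68644 ≡ 165 (mod 1457)
10^32 ≡ 165^2 = 27225 ≡ 999 (mod 1457)
10^64 ≡ 999^2 = 998001 ≡ 1413 (mod 1457)
10^128 ≡ 1413^2 = 1996569 ≡ 479 (mod 1457)
10^256 ≡ 479^2 = 229441 ≡ 692 (mod 1457)
10^512 ≡ 692^2 = 478864 ≡ 968 (mod 1457)
10^1024 ≡ 968^2 = 937024 ≡ 173 (mod 1457)
1456 = 1024 + 256 + 128 + 32 + 16 in binary powers of 2.
So 10^1456 ≡ 173 · 692 · 479 · 999 · 165 ≡ 754 (mod 1457).
Since 754 ≠ 1, base 10 is a Fermat witness: 1457 is composite.

754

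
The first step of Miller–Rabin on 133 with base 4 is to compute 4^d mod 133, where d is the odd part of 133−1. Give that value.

133 − 1 = 132 = 2^2 · 33, so d = 33.
4^1 ≡ 4 (mod 133)
4^2 ≡ 4^2 = 16 ≡ 16 (mod 133)
4^4 ≡ 16^2 = 256 ≡ 123 (mod 133)
4^8 ≡ 123^2 = 15129 ≡ 100 (mod 133)
4^16 ≡ 100^2 = 10000 ≡ 25 (mod 133)
4^32 ≡ 25^2 = 625 ≡ 93 (mod 133)
33 = 32 + 1 in binary powers of 2.
So 4^33 ≡ 93 · 4 ≡ 106 (mod 133).
Squaring chain: 106 → 64; never reaches −1, so base 4 is a Miller–Rabin witness that 133 is composite.

106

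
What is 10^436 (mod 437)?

101

10^1 ≡ 10 (mod 437)
10^2 ≡ 10^2 = 100 ≡ 100 (mod 437)
10^4 ≡ 100^2 = 10000 ≡ 386 (mod 437)
10^8 ≡ 386^2 = 148996 ≡ 416 (mod 437)
10^16 ≡ 416^2 = 173056 ≡ 4 (mod 437)
10^32 ≡ 4^2 = 16 ≡ 16 (mod 437)
10^64 ≡ 16^2 = 256 ≡ 256 (mod 437)
10^128 ≡ 256^2 = 65536 ≡ 423 (mod 437)
10^256 ≡ 423^2 = 178929 ≡ 196 (mod 437)
436 = 256 + 128 + 32 + 16 + 4 in binary powers of 2.
So 10^436 ≡ 196 · 423 · 16 · 4 · 386 ≡ 101 (mod 437).
Since 101 ≠ 1, base 10 is a Fermat witness: 437 is composite.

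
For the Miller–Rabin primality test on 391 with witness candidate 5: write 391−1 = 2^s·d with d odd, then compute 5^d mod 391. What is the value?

391 − 1 = 390 = 2^1 · 195, so d = 195.
5^1 ≡ 5 (mod 391)
5^2 ≡ 5^2 = 25 ≡ 25 (mod 391)
5^4 ≡ 25^2 = 625 ≡ 234 (mod 391)
5^8 ≡ 234^2 = 54756 ≡ 16 (mod 391)
5^16 ≡ 16^2 = 256 ≡ 256 (mod 391)
5^32 ≡ 256^2 = 65536 ≡ 239 (mod 391)
5^64 ≡ 239^2 = 57121 ≡ 35 (mod 391)
5^128 ≡ 35^2 = 1225 ≡ 52 (mod 391)
195 = 128 + 64 + 2 + 1 in binary powers of 2.
So 5^195 ≡ 52 · 35 · 25 · 5 ≡ 329 (mod 391).
Squaring chain: 329; never reaches −1, so base 5 is a Miller–Rabin witness that 391 is composite.

329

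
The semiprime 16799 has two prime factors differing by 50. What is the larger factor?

Since p = q + 50, we have 16799 = q(q + 50), so q² + 50q − 16799 = 0.
Discriminant: 50² + 4·16799 = 2500 + 67196 = 69696; √69696 = 264.
q = (−50 + 264)/2 = 107, and p = q + 50 = 157.
Check: 107 · 157 = 16799.

157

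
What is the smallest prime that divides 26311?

83

26311 is odd.
Digit sum 13, not divisible by 3.
Ends in 1: not divisible by 5.
7: 26311 = 7·3758 + 5
11: 26311 = 11·2391 + 10
13: 26311 = 13·2023 + 12
17: 26311 = 17·1547 + 12
19: 26311 = 19·1384 + 15
23: 26311 = 23·1143 + 22
29: 26311 = 29·907 + 8
31: 26311 = 31·848 + 23
37: 26311 = 37·711 + 4
41: 26311 = 41·641 + 30
43: 26311 = 43·611 + 38
47: 26311 = 47·559 + 38
53: 26311 = 53·496 + 23
59: 26311 = 59·445 + 56
61: 26311 = 61·431 + 20
67: 26311 = 67·392 + 47
71: 26311 = 71·370 + 41
73: 26311 = 73·360 + 31
79: 26311 = 79·333 + 4
83: 26311 = 83·317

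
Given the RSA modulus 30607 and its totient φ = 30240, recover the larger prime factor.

241

φ(n) = (p−1)(q−1) = n − (p+q) + 1, so p + q = 30607 − 30240 + 1 = 368.
p and q are the roots of t² − 368t + 30607 = 0.
Discriminant: 368² − 4·30607 = 135424 − 122428 = 12996; √12996 = 114.
q = (368 − 114)/2 = 127, p = (368 + 114)/2 = 241.
Check: 127 · 241 = 30607.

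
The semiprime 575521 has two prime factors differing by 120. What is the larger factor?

821

Since p = q + 120, we have 575521 = q(q + 120), so q² + 120q − 575521 = 0.
Discriminant: 120² + 4·575521 = 14400 + 2302084 = 2316484; √2316484 = 1522.
q = (−120 + 1522)/2 = 701, and p = q + 120 = 821.
Check: 701 · 821 = 575521.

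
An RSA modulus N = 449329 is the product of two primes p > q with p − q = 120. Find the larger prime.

Since p = q + 120, we have 449329 = q(q + 120), so q² + 120q − 449329 = 0.
Discriminant: 120² + 4·449329 = 14400 + 1797316 = 1811716; √1811716 = 1346.
q = (−120 + 1346)/2 = 613, and p = q + 120 = 733.
Check: 613 · 733 = 449329.

733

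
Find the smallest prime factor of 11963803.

47

11963803 is odd.
Digit sum 31, not divisible by 3.
Ends in 3: not divisible by 5.
7: 11963803 = 7·1709114 + 5
11: 11963803 = 11·1087618 + 5
13: 11963803 = 13·920292 + 7
17: 11963803 = 17·703753 + 2
19: 11963803 = 19·629673 + 16
23: 11963803 = 23·520165 + 8
29: 11963803 = 29·412544 + 27
31: 11963803 = 31·385929 + 4
37: 11963803 = 37·323346 + 1
41: 11963803 = 41·291800 + 3
43: 11963803 = 43·278227 + 42
47: 11963803 = 47·254549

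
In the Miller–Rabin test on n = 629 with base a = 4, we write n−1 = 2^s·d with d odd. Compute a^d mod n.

225

629 − 1 = 628 = 2^2 · 157, so d = 157.
4^1 ≡ 4 (mod 629)
4^2 ≡ 4^2 = 16 ≡ 16 (mod 629)
4^4 ≡ 16^2 = 256 ≡ 256 (mod 629)
4^8 ≡ 256^2 = 65536 ≡ 120 (mod 629)
4^16 ≡ 120^2 = 14400 ≡ 562 (mod 629)
4^32 ≡ 562^2 = 315844 ≡ 86 (mod 629)
4^64 ≡ 86^2 = 7396 ≡ 477 (mod 629)
4^128 ≡ 477^2 = 227529 ≡ 460 (mod 629)
157 = 128 + 16 + 8 + 4 + 1 in binary powers of 2.
So 4^157 ≡ 460 · 562 · 120 · 256 · 4 ≡ 225 (mod 629).
Squaring chain: 225 → 305; never reaches −1, so base 4 is a Miller–Rabin witness that 629 is composite.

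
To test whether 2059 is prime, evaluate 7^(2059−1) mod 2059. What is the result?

7^1 ≡ 7 (mod 2059)
7^2 ≡ 7^2 = 49 ≡ 49 (mod 2059)
7^4 ≡ 49^2 = 2401 ≡ 342 (mod 2059)
7^8 ≡ 342^2 = 116964 ≡ 1660 (mod 2059)
7^16 ≡ 1660^2 = 2755600 ≡ 658 (mod 2059)
7^32 ≡ 658^2 = 432964 ≡ 574 (mod 2059)
7^64 ≡ 574^2 = 329476 ≡ 36 (mod 2059)
7^128 ≡ 36^2 = 1296 ≡ 1296 (mod 2059)
7^256 ≡ 1296^2 = 1679616 ≡ 1531 (mod 2059)
7^512 ≡ 1531^2 = 2343961 ≡ 819 (mod 2059)
7^1024 ≡ 819^2 = 670761 ≡ 1586 (mod 2059)
7^2048 ≡ 1586^2 = 2515396 ≡ 1357 (mod 2059)
2058 = 2048 + 8 + 2 in binary powers of 2.
So 7^2058 ≡ 1357 · 1660 · 49 ≡ 1567 (mod 2059).
Since 1567 ≠ 1, base 7 is a Fermat witness: 2059 is composite.

1567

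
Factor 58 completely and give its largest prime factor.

58 = 2 · 29
29 is prime.
So 58 = 2 · 29; the largest prime factor is 29.

29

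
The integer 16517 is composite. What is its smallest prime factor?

16517 is odd.
Digit sum 20, not divisible by 3.
Ends in 7: not divisible by 5.
7: 16517 = 7·2359 + 4
11: 16517 = 11·1501 + 6
13: 16517 = 13·1270 + 7
17: 16517 = 17·971 + 10
19: 16517 = 19·869 + 6
23: 16517 = 23·718 + 3
29: 16517 = 29·569 + 16
31: 16517 = 31·532 + 25
37: 16517 = 37·446 + 15
41: 16517 = 41·402 + 35
43: 16517 = 43·384 + 5
47: 16517 = 47·351 + 20
53: 16517 = 53·311 + 34
59: 16517 = 59·279 + 56
61: 16517 = 61·270 + 47
67: 16517 = 67·246 + 35
71: 16517 = 71·232 + 45
73: 16517 = 73·226 + 19
79: 16517 = 79·209 + 6
83: 16517 = 83·199

83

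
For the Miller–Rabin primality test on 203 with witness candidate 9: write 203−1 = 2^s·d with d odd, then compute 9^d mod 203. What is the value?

4

203 − 1 = 202 = 2^1 · 101, so d = 101.
9^1 ≡ 9 (mod 203)
9^2 ≡ 9^2 = 81 ≡ 81 (mod 203)
9^4 ≡ 81^2 = 6561 ≡ 65 (mod 203)
9^8 ≡ 65^2 = 4225 ≡ 165 (mod 203)
9^16 ≡ 165^2 = 27225 ≡ 23 (mod 203)
9^32 ≡ 23^2 = 529 ≡ 123 (mod 203)
9^64 ≡ 123^2 = 15129 ≡ 107 (mod 203)
101 = 64 + 32 + 4 + 1 in binary powers of 2.
So 9^101 ≡ 107 · 123 · 65 · 9 ≡ 4 (mod 203).
Squaring chain: 4; never reaches −1, so base 9 is a Miller–Rabin witness that 203 is composite.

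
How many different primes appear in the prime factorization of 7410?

7410 = 2 · 3705
3705 = 3 · 1235
1235 = 5 · 247
247 = 13 · 19
7410 = 2 · 3 · 5 · 13 · 19, which has 5 distinct prime factors.

5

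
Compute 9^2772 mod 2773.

1836

9^1 ≡ 9 (mod 2773)
9^2 ≡ 9^2 = 81 ≡ 81 (mod 2773)
9^4 ≡ 81^2 = 6561 ≡ 1015 (mod 2773)
9^8 ≡ 1015^2 = 1030225 ≡ 1442 (mod 2773)
9^16 ≡ 1442^2 = 2079364 ≡ 2387 (mod 2773)
9^32 ≡ 2387^2 = 5697769 ≡ 2027 (mod 2773)
9^64 ≡ 2027^2 = 4108729 ≡ 1916 (mod 2773)
9^128 ≡ 1916^2 = 3671056 ≡ 2377 (mod 2773)
9^256 ≡ 2377^2 = 5650129 ≡ 1528 (mod 2773)
9^512 ≡ 1528^2 = 2334784 ≡ 2691 (mod 2773)
9^1024 ≡ 2691^2 = 7241481 ≡ 1178 (mod 2773)
9^2048 ≡ 1178^2 = 1387684 ≡ 1184 (mod 2773)
2772 = 2048 + 512 + 128 + 64 + 16 + 4 in binary powers of 2.
So 9^2772 ≡ 1184 · 2691 · 2377 · 1916 · 2387 · 1015 ≡ 1836 (mod 2773).
Since 1836 ≠ 1, base 9 is a Fermat witness: 2773 is composite.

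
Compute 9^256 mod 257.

1

9^1 ≡ 9 (mod 257)
9^2 ≡ 9^2 = 81 ≡ 81 (mod 257)
9^4 ≡ 81^2 = 6561 ≡ 136 (mod 257)
9^8 ≡ 136^2 = 18496 ≡ 249 (mod 257)
9^16 ≡ 249^2 = 62001 ≡ 64 (mod 257)
9^32 ≡ 64^2 = 4096 ≡ 241 (mod 257)
9^64 ≡ 241^2 = 58081 ≡ 256 (mod 257)
9^128 ≡ 256^2 = 65536 ≡ 1 (mod 257)
9^256 ≡ 1^2 = 1 ≡ 1 (mod 257)
256 = 256 in binary powers of 2.
So 9^256 ≡ 1 ≡ 1 (mod 257).
Since the result is 1, base 9 gives no evidence that 257 is composite.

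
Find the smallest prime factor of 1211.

1211 is odd.
Digit sum 5, not divisible by 3.
Ends in 1: not divisible by 5.
7: 1211 = 7·173

7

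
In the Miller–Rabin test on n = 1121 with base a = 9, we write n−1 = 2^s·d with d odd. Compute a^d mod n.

264

1121 − 1 = 1120 = 2^5 · 35, so d = 35.
9^1 ≡ 9 (mod 1121)
9^2 ≡ 9^2 = 81 ≡ 81 (mod 1121)
9^4 ≡ 81^2 = 6561 ≡ 956 (mod 1121)
9^8 ≡ 956^2 = 913936 ≡ 321 (mod 1121)
9^16 ≡ 321^2 = 103041 ≡ 1030 (mod 1121)
9^32 ≡ 1030^2 = 1060900 ≡ 434 (mod 1121)
35 = 32 + 2 + 1 in binary powers of 2.
So 9^35 ≡ 434 · 81 · 9 ≡ 264 (mod 1121).
Squaring chain: 264 → 194 → 643 → 921 → 765; never reaches −1, so base 9 is a Miller–Rabin witness that 1121 is composite.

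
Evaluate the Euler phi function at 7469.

Factor: 7469 = 7 · 11 · 97.
φ(7469) = (7−1) · (11−1) · (97−1) = 6 · 10 · 96 = 5760.

5760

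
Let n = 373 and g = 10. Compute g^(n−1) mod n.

1

10^1 ≡ 10 (mod 373)
10^2 ≡ 10^2 = 100 ≡ 100 (mod 373)
10^4 ≡ 100^2 = 10000 ≡ 302 (mod 373)
10^8 ≡ 302^2 = 91204 ≡ 192 (mod 373)
10^16 ≡ 192^2 = 36864 ≡ 310 (mod 373)
10^32 ≡ 310^2 = 96100 ≡ 239 (mod 373)
10^64 ≡ 239^2 = 57121 ≡ 52 (mod 373)
10^128 ≡ 52^2 = 2704 ≡ 93 (mod 373)
10^256 ≡ 93^2 = 8649 ≡ 70 (mod 373)
372 = 256 + 64 + 32 + 16 + 4 in binary powers of 2.
So 10^372 ≡ 70 · 52 · 239 · 310 · 302 ≡ 1 (mod 373).
Since the result is 1, base 10 gives no evidence that 373 is composite.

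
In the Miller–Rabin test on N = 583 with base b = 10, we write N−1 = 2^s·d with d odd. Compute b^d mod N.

307

583 − 1 = 582 = 2^1 · 291, so d = 291.
10^1 ≡ 10 (mod 583)
10^2 ≡ 10^2 = 100 ≡ 100 (mod 583)
10^4 ≡ 100^2 = 10000 ≡ 89 (mod 583)
10^8 ≡ 89^2 = 7921 ≡ 342 (mod 583)
10^16 ≡ 342^2 = 116964 ≡ 364 (mod 583)
10^32 ≡ 364^2 = 132496 ≡ 155 (mod 583)
10^64 ≡ 155^2 = 24025 ≡ 122 (mod 583)
10^128 ≡ 122^2 = 14884 ≡ 309 (mod 583)
10^256 ≡ 309^2 = 95481 ≡ 452 (mod 583)
291 = 256 + 32 + 2 + 1 in binary powers of 2.
So 10^291 ≡ 452 · 155 · 100 · 10 ≡ 307 (mod 583).
Squaring chain: 307; never reaches −1, so base 10 is a Miller–Rabin witness that 583 is composite.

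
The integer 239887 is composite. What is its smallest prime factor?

239887 is odd.
Digit sum 37, not divisible by 3.
Ends in 7: not divisible by 5.
7: 239887 = 7·34269 + 4
11: 239887 = 11·21807 + 10
13: 239887 = 13·18452 + 11
17: 239887 = 17·14111

17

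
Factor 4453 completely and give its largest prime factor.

4453 = 61 · 73
73 is prime.
So 4453 = 61 · 73; the largest prime factor is 73.

73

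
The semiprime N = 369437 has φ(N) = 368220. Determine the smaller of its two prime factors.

571

φ(n) = (p−1)(q−1) = n − (p+q) + 1, so p + q = 369437 − 368220 + 1 = 1218.
p and q are the roots of t² − 1218t + 369437 = 0.
Discriminant: 1218² − 4·369437 = 1483524 − 1477748 = 5776; √5776 = 76.
q = (1218 − 76)/2 = 571, p = (1218 + 76)/2 = 647.
Check: 571 · 647 = 369437.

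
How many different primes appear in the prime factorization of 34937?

34937 = 7^2 · 713
713 = 23 · 31
34937 = 7^2 · 23 · 31, which has 3 distinct prime factors.

3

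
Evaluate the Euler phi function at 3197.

3036

Factor: 3197 = 23 · 139.
φ(3197) = (23−1) · (139−1) = 22 · 138 = 3036.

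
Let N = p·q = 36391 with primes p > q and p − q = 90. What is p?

Since p = q + 90, we have 36391 = q(q + 90), so q² + 90q − 36391 = 0.
Discriminant: 90² + 4·36391 = 8100 + 145564 = 153664; √153664 = 392.
q = (−90 + 392)/2 = 151, and p = q + 90 = 241.
Check: 151 · 241 = 36391.

241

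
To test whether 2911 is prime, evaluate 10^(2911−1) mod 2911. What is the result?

10^1 ≡ 10 (mod 2911)
10^2 ≡ 10^2 = 100 ≡ 100 (mod 2911)
10^4 ≡ 100^2 = 10000 ≡ 1267 (mod 2911)
10^8 ≡ 1267^2 = 1605289 ≡ 1328 (mod 2911)
10^16 ≡ 1328^2 = 1763584 ≡ 2429 (mod 2911)
10^32 ≡ 2429^2 = 5900041 ≡ 2355 (mod 2911)
10^64 ≡ 2355^2 = 5546025 ≡ 570 (mod 2911)
10^128 ≡ 570^2 = 324900 ≡ 1779 (mod 2911)
10^256 ≡ 1779^2 = 3164841 ≡ 584 (mod 2911)
10^512 ≡ 584^2 = 341056 ≡ 469 (mod 2911)
10^1024 ≡ 469^2 = 219961 ≡ 1636 (mod 2911)
10^2048 ≡ 1636^2 = 2676496 ≡ 1287 (mod 2911)
2910 = 2048 + 512 + 256 + 64 + 16 + 8 + 4 + 2 in binary powers of 2.
So 10^2910 ≡ 1287 · 469 · 584 · 570 · 2429 · 1328 · 1267 · 100 ≡ 1026 (mod 2911).
Since 1026 ≠ 1, base 10 is a Fermat witness: 2911 is composite.

1026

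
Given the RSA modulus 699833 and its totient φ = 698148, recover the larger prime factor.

φ(n) = (p−1)(q−1) = n − (p+q) + 1, so p + q = 699833 − 698148 + 1 = 1686.
p and q are the roots of t² − 1686t + 699833 = 0.
Discriminant: 1686² − 4·699833 = 2842596 − 2799332 = 43264; √43264 = 208.
q = (1686 − 208)/2 = 739, p = (1686 + 208)/2 = 947.
Check: 739 · 947 = 699833.

947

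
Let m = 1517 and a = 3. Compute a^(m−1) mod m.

81

3^1 ≡ 3 (mod 1517)
3^2 ≡ 3^2 = 9 ≡ 9 (mod 1517)
3^4 ≡ 9^2 = 81 ≡ 81 (mod 1517)
3^8 ≡ 81^2 = 6561 ≡ 493 (mod 1517)
3^16 ≡ 493^2 = 243049 ≡ 329 (mod 1517)
3^32 ≡ 329^2 = 108241 ≡ 534 (mod 1517)
3^64 ≡ 534^2 = 285156 ≡ 1477 (mod 1517)
3^128 ≡ 1477^2 = 2181529 ≡ 83 (mod 1517)
3^256 ≡ 83^2 = 6889 ≡ 821 (mod 1517)
3^512 ≡ 821^2 = 674041 ≡ 493 (mod 1517)
3^1024 ≡ 493^2 = 243049 ≡ 329 (mod 1517)
1516 = 1024 + 256 + 128 + 64 + 32 + 8 + 4 in binary powers of 2.
So 3^1516 ≡ 329 · 821 · 83 · 1477 · 534 · 493 · 81 ≡ 81 (mod 1517).
Since 81 ≠ 1, base 3 is a Fermat witness: 1517 is composite.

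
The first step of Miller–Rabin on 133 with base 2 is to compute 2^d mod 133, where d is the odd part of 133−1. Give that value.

133 − 1 = 132 = 2^2 · 33, so d = 33.
2^1 ≡ 2 (mod 133)
2^2 ≡ 2^2 = 4 ≡ 4 (mod 133)
2^4 ≡ 4^2 = 16 ≡ 16 (mod 133)
2^8 ≡ 16^2 = 256 ≡ 123 (mod 133)
2^16 ≡ 123^2 = 15129 ≡ 100 (mod 133)
2^32 ≡ 100^2 = 10000 ≡ 25 (mod 133)
33 = 32 + 1 in binary powers of 2.
So 2^33 ≡ 25 · 2 ≡ 50 (mod 133).
Squaring chain: 50 → 106; never reaches −1, so base 2 is a Miller–Rabin witness that 133 is composite.

50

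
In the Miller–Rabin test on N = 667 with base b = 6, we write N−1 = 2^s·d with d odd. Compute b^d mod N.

667 − 1 = 666 = 2^1 · 333, so d = 333.
6^1 ≡ 6 (mod 667)
6^2 ≡ 6^2 = 36 ≡ 36 (mod 667)
6^4 ≡ 36^2 = 1296 ≡ 629 (mod 667)
6^8 ≡ 629^2 = 395641 ≡ 110 (mod 667)
6^16 ≡ 110^2 = 12100 ≡ 94 (mod 667)
6^32 ≡ 94^2 = 8836 ≡ 165 (mod 667)
6^64 ≡ 165^2 = 27225 ≡ 545 (mod 667)
6^128 ≡ 545^2 = 297025 ≡ 210 (mod 667)
6^256 ≡ 210^2 = 44100 ≡ 78 (mod 667)
333 = 256 + 64 + 8 + 4 + 1 in binary powers of 2.
So 6^333 ≡ 78 · 545 · 110 · 629 · 6 ≡ 9 (mod 667).
Squaring chain: 9; never reaches −1, so base 6 is a Miller–Rabin witness that 667 is composite.

9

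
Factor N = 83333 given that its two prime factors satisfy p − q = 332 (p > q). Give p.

499

Since p = q + 332, we have 83333 = q(q + 332), so q² + 332q − 83333 = 0.
Discriminant: 332² + 4·83333 = 110224 + 333332 = 443556; √443556 = 666.
q = (−332 + 666)/2 = 167, and p = q + 332 = 499.
Check: 167 · 499 = 83333.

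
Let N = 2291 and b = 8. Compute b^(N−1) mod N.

2039

8^1 ≡ 8 (mod 2291)
8^2 ≡ 8^2 = 64 ≡ 64 (mod 2291)
8^4 ≡ 64^2 = 4096 ≡ 1805 (mod 2291)
8^8 ≡ 1805^2 = 3258025 ≡ 223 (mod 2291)
8^16 ≡ 223^2 = 49729 ≡ 1618 (mod 2291)
8^32 ≡ 1618^2 = 2617924 ≡ 1602 (mod 2291)
8^64 ≡ 1602^2 = 2566404 ≡ 484 (mod 2291)
8^128 ≡ 484^2 = 234256 ≡ 574 (mod 2291)
8^256 ≡ 574^2 = 329476 ≡ 1863 (mod 2291)
8^512 ≡ 1863^2 = 3470769 ≡ 2195 (mod 2291)
8^1024 ≡ 2195^2 = 4818025 ≡ 52 (mod 2291)
8^2048 ≡ 52^2 = 2704 ≡ 413 (mod 2291)
2290 = 2048 + 128 + 64 + 32 + 16 + 2 in binary powers of 2.
So 8^2290 ≡ 413 · 574 · 484 · 1602 · 1618 · 64 ≡ 2039 (mod 2291).
Since 2039 ≠ 1, base 8 is a Fermat witness: 2291 is composite.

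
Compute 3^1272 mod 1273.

3^1 ≡ 3 (mod 1273)
3^2 ≡ 3^2 = 9 ≡ 9 (mod 1273)
3^4 ≡ 9^2 = 81 ≡ 81 (mod 1273)
3^8 ≡ 81^2 = 6561 ≡ 196 (mod 1273)
3^16 ≡ 196^2 = 38416 ≡ 226 (mod 1273)
3^32 ≡ 226^2 = 51076 ≡ 156 (mod 1273)
3^64 ≡ 156^2 = 24336 ≡ 149 (mod 1273)
3^128 ≡ 149^2 = 22201 ≡ 560 (mod 1273)
3^256 ≡ 560^2 = 313600 ≡ 442 (mod 1273)
3^512 ≡ 442^2 = 195364 ≡ 595 (mod 1273)
3^1024 ≡ 595^2 = 354025 ≡ 131 (mod 1273)
1272 = 1024 + 128 + 64 + 32 + 16 + 8 in binary powers of 2.
So 3^1272 ≡ 131 · 560 · 149 · 156 · 226 · 196 ≡ 828 (mod 1273).
Since 828 ≠ 1, base 3 is a Fermat witness: 1273 is composite.

828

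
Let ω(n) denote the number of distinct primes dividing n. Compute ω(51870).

6

51870 = 2 · 25935
25935 = 3 · 8645
8645 = 5 · 1729
1729 = 7 · 247
247 = 13 · 19
51870 = 2 · 3 · 5 · 7 · 13 · 19, which has 6 distinct prime factors.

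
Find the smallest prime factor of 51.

3

51 is odd.
Digit sum 6, divisible by 3.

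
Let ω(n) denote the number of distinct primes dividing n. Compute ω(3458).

4

3458 = 2 · 1729
1729 = 7 · 247
247 = 13 · 19
3458 = 2 · 7 · 13 · 19, which has 4 distinct prime factors.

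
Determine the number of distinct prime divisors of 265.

2

265 = 5 · 53
265 = 5 · 53, which has 2 distinct prime factors.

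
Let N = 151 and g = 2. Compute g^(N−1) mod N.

1

2^1 ≡ 2 (mod 151)
2^2 ≡ 2^2 = 4 ≡ 4 (mod 151)
2^4 ≡ 4^2 = 16 ≡ 16 (mod 151)
2^8 ≡ 16^2 = 256 ≡ 105 (mod 151)
2^16 ≡ 105^2 = 11025 ≡ 2 (mod 151)
2^32 ≡ 2^2 = 4 ≡ 4 (mod 151)
2^64 ≡ 4^2 = 16 ≡ 16 (mod 151)
2^128 ≡ 16^2 = 256 ≡ 105 (mod 151)
150 = 128 + 16 + 4 + 2 in binary powers of 2.
So 2^150 ≡ 105 · 2 · 16 · 4 ≡ 1 (mod 151).
Since the result is 1, base 2 gives no evidence that 151 is composite.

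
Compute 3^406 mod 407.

256

3^1 ≡ 3 (mod 407)
3^2 ≡ 3^2 = 9 ≡ 9 (mod 407)
3^4 ≡ 9^2 = 81 ≡ 81 (mod 407)
3^8 ≡ 81^2 = 6561 ≡ 49 (mod 407)
3^16 ≡ 49^2 = 2401 ≡ 366 (mod 407)
3^32 ≡ 366^2 = 133956 ≡ 53 (mod 407)
3^64 ≡ 53^2 = 2809 ≡ 367 (mod 407)
3^128 ≡ 367^2 = 134689 ≡ 379 (mod 407)
3^256 ≡ 379^2 = 143641 ≡ 377 (mod 407)
406 = 256 + 128 + 16 + 4 + 2 in binary powers of 2.
So 3^406 ≡ 377 · 379 · 366 · 81 · 9 ≡ 256 (mod 407).
Since 256 ≠ 1, base 3 is a Fermat witness: 407 is composite.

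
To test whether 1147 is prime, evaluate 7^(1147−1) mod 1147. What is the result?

1120

7^1 ≡ 7 (mod 1147)
7^2 ≡ 7^2 = 49 ≡ 49 (mod 1147)
7^4 ≡ 49^2 = 2401 ≡ 107 (mod 1147)
7^8 ≡ 107^2 = 11449 ≡ 1126 (mod 1147)
7^16 ≡ 1126^2 = 1267876 ≡ 441 (mod 1147)
7^32 ≡ 441^2 = 194481 ≡ 638 (mod 1147)
7^64 ≡ 638^2 = 407044 ≡ 1006 (mod 1147)
7^128 ≡ 1006^2 = 1012036 ≡ 382 (mod 1147)
7^256 ≡ 382^2 = 145924 ≡ 255 (mod 1147)
7^512 ≡ 255^2 = 65025 ≡ 793 (mod 1147)
7^1024 ≡ 793^2 = 628849 ≡ 293 (mod 1147)
1146 = 1024 + 64 + 32 + 16 + 8 + 2 in binary powers of 2.
So 7^1146 ≡ 293 · 1006 · 638 · 441 · 1126 · 49 ≡ 1120 (mod 1147).
Since 1120 ≠ 1, base 7 is a Fermat witness: 1147 is composite.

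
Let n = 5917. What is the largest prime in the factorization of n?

97

5917 = 61 · 97
97 is prime.
So 5917 = 61 · 97; the largest prime factor is 97.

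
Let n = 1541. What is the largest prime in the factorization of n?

67

1541 = 23 · 67
67 is prime.
So 1541 = 23 · 67; the largest prime factor is 67.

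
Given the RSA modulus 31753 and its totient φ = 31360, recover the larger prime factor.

281

φ(n) = (p−1)(q−1) = n − (p+q) + 1, so p + q = 31753 − 31360 + 1 = 394.
p and q are the roots of t² − 394t + 31753 = 0.
Discriminant: 394² − 4·31753 = 155236 − 127012 = 28224; √28224 = 168.
q = (394 − 168)/2 = 113, p = (394 + 168)/2 = 281.
Check: 113 · 281 = 31753.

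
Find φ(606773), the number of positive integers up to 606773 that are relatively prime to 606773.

Factor: 606773 = 43 · 103 · 137.
φ(606773) = (43−1) · (103−1) · (137−1) = 42 · 102 · 136 = 582624.

582624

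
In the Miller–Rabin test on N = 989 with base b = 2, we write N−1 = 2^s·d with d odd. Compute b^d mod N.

989 − 1 = 988 = 2^2 · 247, so d = 247.
2^1 ≡ 2 (mod 989)
2^2 ≡ 2^2 = 4 ≡ 4 (mod 989)
2^4 ≡ 4^2 = 16 ≡ 16 (mod 989)
2^8 ≡ 16^2 = 256 ≡ 256 (mod 989)
2^16 ≡ 256^2 = 65536 ≡ 262 (mod 989)
2^32 ≡ 262^2 = 68644 ≡ 403 (mod 989)
2^64 ≡ 403^2 = 162409 ≡ 213 (mod 989)
2^128 ≡ 213^2 = 45369 ≡ 864 (mod 989)
247 = 128 + 64 + 32 + 16 + 4 + 2 + 1 in binary powers of 2.
So 2^247 ≡ 864 · 213 · 403 · 262 · 16 · 4 · 2 ≡ 469 (mod 989).
Squaring chain: 469 → 403; never reaches −1, so base 2 is a Miller–Rabin witness that 989 is composite.

469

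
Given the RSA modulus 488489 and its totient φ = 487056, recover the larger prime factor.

877

φ(n) = (p−1)(q−1) = n − (p+q) + 1, so p + q = 488489 − 487056 + 1 = 1434.
p and q are the roots of t² − 1434t + 488489 = 0.
Discriminant: 1434² − 4·488489 = 2056356 − 1953956 = 102400; √102400 = 320.
q = (1434 − 320)/2 = 557, p = (1434 + 320)/2 = 877.
Check: 557 · 877 = 488489.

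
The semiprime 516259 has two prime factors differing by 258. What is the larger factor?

Since p = q + 258, we have 516259 = q(q + 258), so q² + 258q − 516259 = 0.
Discriminant: 258² + 4·516259 = 66564 + 2065036 = 2131600; √2131600 = 1460.
q = (−258 + 1460)/2 = 601, and p = q + 258 = 859.
Check: 601 · 859 = 516259.

859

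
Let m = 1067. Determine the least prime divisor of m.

1067 is odd.
Digit sum 14, not divisible by 3.
Ends in 7: not divisible by 5.
7: 1067 = 7·152 + 3
11: 1067 = 11·97

11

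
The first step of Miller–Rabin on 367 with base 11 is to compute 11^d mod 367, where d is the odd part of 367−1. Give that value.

366

367 − 1 = 366 = 2^1 · 183, so d = 183.
11^1 ≡ 11 (mod 367)
11^2 ≡ 11^2 = 121 ≡ 121 (mod 367)
11^4 ≡ 121^2 = 14641 ≡ 328 (mod 367)
11^8 ≡ 328^2 = 107584 ≡ 53 (mod 367)
11^16 ≡ 53^2 = 2809 ≡ 240 (mod 367)
11^32 ≡ 240^2 = 57600 ≡ 348 (mod 367)
11^64 ≡ 348^2 = 121104 ≡ 361 (mod 367)
11^128 ≡ 361^2 = 130321 ≡ 36 (mod 367)
183 = 128 + 32 + 16 + 4 + 2 + 1 in binary powers of 2.
So 11^183 ≡ 36 · 348 · 240 · 328 · 121 · 11 ≡ 366 (mod 367).
Since 11^d ≡ 366 (mod 367), base 11 does not prove 367 composite.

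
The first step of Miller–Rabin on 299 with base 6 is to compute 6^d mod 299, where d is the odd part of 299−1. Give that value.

299 − 1 = 298 = 2^1 · 149, so d = 149.
6^1 ≡ 6 (mod 299)
6^2 ≡ 6^2 = 36 ≡ 36 (mod 299)
6^4 ≡ 36^2 = 1296 ≡ 100 (mod 299)
6^8 ≡ 100^2 = 10000 ≡ 133 (mod 299)
6^16 ≡ 133^2 = 17689 ≡ 48 (mod 299)
6^32 ≡ 48^2 = 2304 ≡ 211 (mod 299)
6^64 ≡ 211^2 = 44521 ≡ 269 (mod 299)
6^128 ≡ 269^2 = 72361 ≡ 3 (mod 299)
149 = 128 + 16 + 4 + 1 in binary powers of 2.
So 6^149 ≡ 3 · 48 · 100 · 6 ≡ 288 (mod 299).
Squaring chain: 288; never reaches −1, so base 6 is a Miller–Rabin witness that 299 is composite.

288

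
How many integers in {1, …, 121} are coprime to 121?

110

Factor: 121 = 11^2.
φ(121) = 11^1·(11−1) = 110.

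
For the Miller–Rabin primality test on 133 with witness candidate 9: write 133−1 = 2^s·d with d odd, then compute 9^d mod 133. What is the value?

106

133 − 1 = 132 = 2^2 · 33, so d = 33.
9^1 ≡ 9 (mod 133)
9^2 ≡ 9^2 = 81 ≡ 81 (mod 133)
9^4 ≡ 81^2 = 6561 ≡ 44 (mod 133)
9^8 ≡ 44^2 = 1936 ≡ 74 (mod 133)
9^16 ≡ 74^2 = 5476 ≡ 23 (mod 133)
9^32 ≡ 23^2 = 529 ≡ 130 (mod 133)
33 = 32 + 1 in binary powers of 2.
So 9^33 ≡ 130 · 9 ≡ 106 (mod 133).
Squaring chain: 106 → 64; never reaches −1, so base 9 is a Miller–Rabin witness that 133 is composite.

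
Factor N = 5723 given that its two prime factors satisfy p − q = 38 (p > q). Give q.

59

Since p = q + 38, we have 5723 = q(q + 38), so q² + 38q − 5723 = 0.
Discriminant: 38² + 4·5723 = 1444 + 22892 = 24336; √24336 = 156.
q = (−38 + 156)/2 = 59, and p = q + 38 = 97.
Check: 59 · 97 = 5723.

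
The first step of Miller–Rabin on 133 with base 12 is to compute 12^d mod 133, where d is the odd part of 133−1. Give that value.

133 − 1 = 132 = 2^2 · 33, so d = 33.
12^1 ≡ 12 (mod 133)
12^2 ≡ 12^2 = 144 ≡ 11 (mod 133)
12^4 ≡ 11^2 = 121 ≡ 121 (mod 133)
12^8 ≡ 121^2 = 14641 ≡ 11 (mod 133)
12^16 ≡ 11^2 = 121 ≡ 121 (mod 133)
12^32 ≡ 121^2 = 14641 ≡ 11 (mod 133)
33 = 32 + 1 in binary powers of 2.
So 12^33 ≡ 11 · 12 ≡ 132 (mod 133).
Since 12^d ≡ 132 (mod 133), base 12 does not prove 133 composite.

132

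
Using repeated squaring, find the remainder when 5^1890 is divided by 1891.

1

5^1 ≡ 5 (mod 1891)
5^2 ≡ 5^2 = 25 ≡ 25 (mod 1891)
5^4 ≡ 25^2 = 625 ≡ 625 (mod 1891)
5^8 ≡ 625^2 = 390625 ≡ 1079 (mod 1891)
5^16 ≡ 1079^2 = 1164241 ≡ 1276 (mod 1891)
5^32 ≡ 1276^2 = 1628176 ≡ 25 (mod 1891)
5^64 ≡ 25^2 = 625 ≡ 625 (mod 1891)
5^128 ≡ 625^2 = 390625 ≡ 1079 (mod 1891)
5^256 ≡ 1079^2 = 1164241 ≡ 1276 (mod 1891)
5^512 ≡ 1276^2 = 1628176 ≡ 25 (mod 1891)
5^1024 ≡ 25^2 = 625 ≡ 625 (mod 1891)
1890 = 1024 + 512 + 256 + 64 + 32 + 2 in binary powers of 2.
So 5^1890 ≡ 625 · 25 · 1276 · 625 · 25 · 25 ≡ 1 (mod 1891).
Since the result is 1, base 5 gives no evidence that 1891 is composite.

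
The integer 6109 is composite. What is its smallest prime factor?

41

6109 is odd.
Digit sum 16, not divisible by 3.
Ends in 9: not divisible by 5.
7: 6109 = 7·872 + 5
11: 6109 = 11·555 + 4
13: 6109 = 13·469 + 12
17: 6109 = 17·359 + 6
19: 6109 = 19·321 + 10
23: 6109 = 23·265 + 14
29: 6109 = 29·210 + 19
31: 6109 = 31·197 + 2
37: 6109 = 37·165 + 4
41: 6109 = 41·149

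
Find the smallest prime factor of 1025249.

43

1025249 is odd.
Digit sum 23, not divisible by 3.
Ends in 9: not divisible by 5.
7: 1025249 = 7·146464 + 1
11: 1025249 = 11·93204 + 5
13: 1025249 = 13·78865 + 4
17: 1025249 = 17·60308 + 13
19: 1025249 = 19·53960 + 9
23: 1025249 = 23·44576 + 1
29: 1025249 = 29·35353 + 12
31: 1025249 = 31·33072 + 17
37: 1025249 = 37·27709 + 16
41: 1025249 = 41·25006 + 3
43: 1025249 = 43·23843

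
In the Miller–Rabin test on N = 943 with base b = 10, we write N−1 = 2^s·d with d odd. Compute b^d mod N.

871

943 − 1 = 942 = 2^1 · 471, so d = 471.
10^1 ≡ 10 (mod 943)
10^2 ≡ 10^2 = 100 ≡ 100 (mod 943)
10^4 ≡ 100^2 = 10000 ≡ 570 (mod 943)
10^8 ≡ 570^2 = 324900 ≡ 508 (mod 943)
10^16 ≡ 508^2 = 258064 ≡ 625 (mod 943)
10^32 ≡ 625^2 = 390625 ≡ 223 (mod 943)
10^64 ≡ 223^2 = 49729 ≡ 693 (mod 943)
10^128 ≡ 693^2 = 480249 ≡ 262 (mod 943)
10^256 ≡ 262^2 = 68644 ≡ 748 (mod 943)
471 = 256 + 128 + 64 + 16 + 4 + 2 + 1 in binary powers of 2.
So 10^471 ≡ 748 · 262 · 693 · 625 · 570 · 100 · 10 ≡ 871 (mod 943).
Squaring chain: 871; never reaches −1, so base 10 is a Miller–Rabin witness that 943 is composite.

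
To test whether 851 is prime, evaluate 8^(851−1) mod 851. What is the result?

788

8^1 ≡ 8 (mod 851)
8^2 ≡ 8^2 = 64 ≡ 64 (mod 851)
8^4 ≡ 64^2 = 4096 ≡ 692 (mod 851)
8^8 ≡ 692^2 = 478864 ≡ 602 (mod 851)
8^16 ≡ 602^2 = 362404 ≡ 729 (mod 851)
8^32 ≡ 729^2 = 531441 ≡ 417 (mod 851)
8^64 ≡ 417^2 = 173889 ≡ 285 (mod 851)
8^128 ≡ 285^2 = 81225 ≡ 380 (mod 851)
8^256 ≡ 380^2 = 144400 ≡ 581 (mod 851)
8^512 ≡ 581^2 = 337561 ≡ 565 (mod 851)
850 = 512 + 256 + 64 + 16 + 2 in binary powers of 2.
So 8^850 ≡ 565 · 581 · 285 · 729 · 64 ≡ 788 (mod 851).
Since 788 ≠ 1, base 8 is a Fermat witness: 851 is composite.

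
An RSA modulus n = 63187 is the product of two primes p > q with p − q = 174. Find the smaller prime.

179

Since p = q + 174, we have 63187 = q(q + 174), so q² + 174q − 63187 = 0.
Discriminant: 174² + 4·63187 = 30276 + 252748 = 283024; √283024 = 532.
q = (−174 + 532)/2 = 179, and p = q + 174 = 353.
Check: 179 · 353 = 63187.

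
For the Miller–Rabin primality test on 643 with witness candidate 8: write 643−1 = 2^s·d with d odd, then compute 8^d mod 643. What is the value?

642

643 − 1 = 642 = 2^1 · 321, so d = 321.
8^1 ≡ 8 (mod 643)
8^2 ≡ 8^2 = 64 ≡ 64 (mod 643)
8^4 ≡ 64^2 = 4096 ≡ 238 (mod 643)
8^8 ≡ 238^2 = 56644 ≡ 60 (mod 643)
8^16 ≡ 60^2 = 3600 ≡ 385 (mod 643)
8^32 ≡ 385^2 = 148225 ≡ 335 (mod 643)
8^64 ≡ 335^2 = 112225 ≡ 343 (mod 643)
8^128 ≡ 343^2 = 117649 ≡ 623 (mod 643)
8^256 ≡ 623^2 = 388129 ≡ 400 (mod 643)
321 = 256 + 64 + 1 in binary powers of 2.
So 8^321 ≡ 400 · 343 · 8 ≡ 642 (mod 643).
Since 8^d ≡ 642 (mod 643), base 8 does not prove 643 composite.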